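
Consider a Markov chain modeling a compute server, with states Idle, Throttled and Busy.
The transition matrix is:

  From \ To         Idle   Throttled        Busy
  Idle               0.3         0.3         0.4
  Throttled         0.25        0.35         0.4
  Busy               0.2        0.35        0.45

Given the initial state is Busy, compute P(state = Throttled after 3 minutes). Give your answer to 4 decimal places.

Propagate the distribution vector 3 minutes from Busy.
After 0 minutes: (0.0000, 0.0000, 1.0000)
After 1 minute: (0.2000, 0.3500, 0.4500)
After 2 minutes: (0.2375, 0.3400, 0.4225)
After 3 minutes: (0.2408, 0.3381, 0.4211)
P(in Throttled after 3 minutes) = 0.3381

0.3381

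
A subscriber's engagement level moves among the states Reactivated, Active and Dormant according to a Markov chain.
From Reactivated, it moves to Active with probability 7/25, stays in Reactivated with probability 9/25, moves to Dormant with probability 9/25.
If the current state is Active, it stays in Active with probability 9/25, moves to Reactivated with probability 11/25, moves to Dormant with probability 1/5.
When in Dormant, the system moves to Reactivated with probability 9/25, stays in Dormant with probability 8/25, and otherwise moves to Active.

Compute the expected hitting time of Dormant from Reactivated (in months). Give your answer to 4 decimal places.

Let t(s) be the expected number of months to first reach Dormant from state s, with t(Dormant) = 0. Conditioning on the first month:
t(Reactivated) = 1 + 0.36·t(Reactivated) + 0.28·t(Active)
t(Active) = 1 + 0.44·t(Reactivated) + 0.36·t(Active)
Solving: t(Reactivated) = 3.2123, t(Active) = 3.7709.
Expected months from Reactivated to Dormant: 3.2123.

3.2123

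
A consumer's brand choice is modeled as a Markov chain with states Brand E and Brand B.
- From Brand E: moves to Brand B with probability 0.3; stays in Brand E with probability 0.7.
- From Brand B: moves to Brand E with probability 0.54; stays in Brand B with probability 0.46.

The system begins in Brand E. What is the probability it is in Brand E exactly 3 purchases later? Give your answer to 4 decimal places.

0.6443

Propagate the distribution vector 3 purchases from Brand E.
After 0 purchases: (1.0000, 0.0000)
After 1 purchase: (0.7000, 0.3000)
After 2 purchases: (0.6520, 0.3480)
After 3 purchases: (0.6443, 0.3557)
P(in Brand E after 3 purchases) = 0.6443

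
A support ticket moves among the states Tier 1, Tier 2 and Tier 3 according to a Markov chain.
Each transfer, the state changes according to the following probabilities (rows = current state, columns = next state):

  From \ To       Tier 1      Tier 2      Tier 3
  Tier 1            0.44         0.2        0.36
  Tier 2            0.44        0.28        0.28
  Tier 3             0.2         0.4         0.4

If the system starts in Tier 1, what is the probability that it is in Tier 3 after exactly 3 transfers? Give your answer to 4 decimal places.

0.3513

Propagate the distribution vector 3 transfers from Tier 1.
After 0 transfers: (1.0000, 0.0000, 0.0000)
After 1 transfer: (0.4400, 0.2000, 0.3600)
After 2 transfers: (0.3536, 0.2880, 0.3584)
After 3 transfers: (0.3540, 0.2947, 0.3513)
P(in Tier 3 after 3 transfers) = 0.3513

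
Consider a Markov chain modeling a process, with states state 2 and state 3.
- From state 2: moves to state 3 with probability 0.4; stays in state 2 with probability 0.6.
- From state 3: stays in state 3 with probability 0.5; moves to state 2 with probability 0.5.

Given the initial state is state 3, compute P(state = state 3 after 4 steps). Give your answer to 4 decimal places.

0.4445

Propagate the distribution vector 4 steps from state 3.
After 0 steps: (0.0000, 1.0000)
After 1 step: (0.5000, 0.5000)
After 2 steps: (0.5500, 0.4500)
After 3 steps: (0.5550, 0.4450)
After 4 steps: (0.5555, 0.4445)
P(in state 3 after 4 steps) = 0.4445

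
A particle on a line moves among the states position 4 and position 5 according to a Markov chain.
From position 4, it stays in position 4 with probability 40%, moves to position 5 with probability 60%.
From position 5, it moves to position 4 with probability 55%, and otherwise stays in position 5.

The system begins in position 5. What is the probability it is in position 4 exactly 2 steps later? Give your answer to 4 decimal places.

Sum over the intermediate state after 1 step:
P = P(position 5→position 4)·P(position 4→position 4) + P(position 5→position 5)·P(position 5→position 4)
  = 0.55×0.4 + 0.45×0.55
  = 0.2200 + 0.2475 = 0.4675

0.4675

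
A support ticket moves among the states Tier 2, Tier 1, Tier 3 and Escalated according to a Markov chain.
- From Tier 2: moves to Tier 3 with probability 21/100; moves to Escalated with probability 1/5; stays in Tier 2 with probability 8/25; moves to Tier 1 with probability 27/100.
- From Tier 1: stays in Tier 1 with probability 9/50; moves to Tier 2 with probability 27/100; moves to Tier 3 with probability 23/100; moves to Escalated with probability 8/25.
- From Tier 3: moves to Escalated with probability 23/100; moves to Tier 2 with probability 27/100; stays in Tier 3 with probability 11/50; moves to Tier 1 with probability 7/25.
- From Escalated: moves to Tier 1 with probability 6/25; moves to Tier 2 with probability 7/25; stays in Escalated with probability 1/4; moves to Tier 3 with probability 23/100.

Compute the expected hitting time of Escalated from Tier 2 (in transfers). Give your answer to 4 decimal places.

Let t(s) be the expected number of transfers to first reach Escalated from state s, with t(Escalated) = 0. Conditioning on the first transfer:
t(Tier 2) = 1 + 0.32·t(Tier 2) + 0.27·t(Tier 1) + 0.21·t(Tier 3)
t(Tier 1) = 1 + 0.27·t(Tier 2) + 0.18·t(Tier 1) + 0.23·t(Tier 3)
t(Tier 3) = 1 + 0.27·t(Tier 2) + 0.28·t(Tier 1) + 0.22·t(Tier 3)
Solving: t(Tier 2) = 4.2287, t(Tier 1) = 3.7607, t(Tier 3) = 4.0958.
Expected transfers from Tier 2 to Escalated: 4.2287.

4.2287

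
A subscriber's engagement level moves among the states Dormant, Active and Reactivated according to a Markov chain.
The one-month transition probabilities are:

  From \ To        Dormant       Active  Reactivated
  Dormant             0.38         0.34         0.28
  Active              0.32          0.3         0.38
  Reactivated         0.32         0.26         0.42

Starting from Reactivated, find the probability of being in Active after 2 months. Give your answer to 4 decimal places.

0.2960

Sum over the intermediate state after 1 month:
P = P(Reactivated→Dormant)·P(Dormant→Active) + P(Reactivated→Active)·P(Active→Active) + P(Reactivated→Reactivated)·P(Reactivated→Active)
  = 0.32×0.34 + 0.26×0.3 + 0.42×0.26
  = 0.1088 + 0.0780 + 0.1092 = 0.2960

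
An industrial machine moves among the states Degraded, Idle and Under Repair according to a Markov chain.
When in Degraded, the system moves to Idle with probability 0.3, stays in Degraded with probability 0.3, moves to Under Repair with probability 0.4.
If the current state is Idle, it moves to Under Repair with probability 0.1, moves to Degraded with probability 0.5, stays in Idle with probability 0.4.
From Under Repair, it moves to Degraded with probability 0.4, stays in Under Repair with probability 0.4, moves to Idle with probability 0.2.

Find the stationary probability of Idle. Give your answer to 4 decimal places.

0.2989

Let the stationary distribution be π with π = πP and π_1 + π_2 + π_3 = 1.
π_1 = 0.3·π_1 + 0.5·π_2 + 0.4·π_3
π_2 = 0.3·π_1 + 0.4·π_2 + 0.2·π_3
Solving with the normalization constraint gives π = (0.3908, 0.2989, 0.3103).
So the stationary probability of Idle is 0.2989.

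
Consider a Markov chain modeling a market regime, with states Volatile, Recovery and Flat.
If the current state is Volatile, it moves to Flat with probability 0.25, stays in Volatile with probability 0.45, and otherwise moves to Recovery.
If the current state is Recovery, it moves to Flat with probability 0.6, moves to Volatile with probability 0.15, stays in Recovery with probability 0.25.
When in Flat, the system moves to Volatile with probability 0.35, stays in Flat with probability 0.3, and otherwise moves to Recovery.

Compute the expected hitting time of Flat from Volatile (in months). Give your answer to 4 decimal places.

Let t(s) be the expected number of months to first reach Flat from state s, with t(Flat) = 0. Conditioning on the first month:
t(Volatile) = 1 + 0.45·t(Volatile) + 0.3·t(Recovery)
t(Recovery) = 1 + 0.15·t(Volatile) + 0.25·t(Recovery)
Solving: t(Volatile) = 2.8571, t(Recovery) = 1.9048.
Expected months from Volatile to Flat: 2.8571.

2.8571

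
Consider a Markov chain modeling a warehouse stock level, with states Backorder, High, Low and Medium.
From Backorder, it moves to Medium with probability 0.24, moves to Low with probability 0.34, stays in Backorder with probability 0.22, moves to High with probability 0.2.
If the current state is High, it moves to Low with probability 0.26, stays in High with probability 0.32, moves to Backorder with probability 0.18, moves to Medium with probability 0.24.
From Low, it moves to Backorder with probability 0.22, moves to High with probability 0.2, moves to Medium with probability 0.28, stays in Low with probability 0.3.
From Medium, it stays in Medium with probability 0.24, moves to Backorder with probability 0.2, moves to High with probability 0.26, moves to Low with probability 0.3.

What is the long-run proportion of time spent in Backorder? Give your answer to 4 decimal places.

Let the stationary distribution be π with π = πP and π_1 + π_2 + π_3 + π_4 = 1.
π_1 = 0.22·π_1 + 0.18·π_2 + 0.22·π_3 + 0.2·π_4
π_2 = 0.2·π_1 + 0.32·π_2 + 0.2·π_3 + 0.26·π_4
π_3 = 0.34·π_1 + 0.26·π_2 + 0.3·π_3 + 0.3·π_4
Solving with the normalization constraint gives π = (0.2052, 0.2445, 0.2984, 0.2519).
So the stationary probability of Backorder is 0.2052.

0.2052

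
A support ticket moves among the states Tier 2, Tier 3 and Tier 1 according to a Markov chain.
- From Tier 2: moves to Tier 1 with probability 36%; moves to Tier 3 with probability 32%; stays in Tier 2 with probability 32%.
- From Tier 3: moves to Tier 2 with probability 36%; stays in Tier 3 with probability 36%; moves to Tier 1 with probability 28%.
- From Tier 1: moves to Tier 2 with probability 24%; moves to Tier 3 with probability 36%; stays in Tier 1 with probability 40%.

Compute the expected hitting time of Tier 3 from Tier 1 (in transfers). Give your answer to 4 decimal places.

2.8607

Let t(s) be the expected number of transfers to first reach Tier 3 from state s, with t(Tier 3) = 0. Conditioning on the first transfer:
t(Tier 2) = 1 + 0.32·t(Tier 2) + 0.36·t(Tier 1)
t(Tier 1) = 1 + 0.24·t(Tier 2) + 0.4·t(Tier 1)
Solving: t(Tier 2) = 2.9851, t(Tier 1) = 2.8607.
Expected transfers from Tier 1 to Tier 3: 2.8607.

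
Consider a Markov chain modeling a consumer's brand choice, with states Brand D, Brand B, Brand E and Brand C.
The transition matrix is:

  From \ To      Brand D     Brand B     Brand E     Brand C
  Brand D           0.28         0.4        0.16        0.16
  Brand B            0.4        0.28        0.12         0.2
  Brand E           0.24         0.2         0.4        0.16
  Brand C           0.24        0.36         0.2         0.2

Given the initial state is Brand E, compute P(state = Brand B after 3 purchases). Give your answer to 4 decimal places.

0.3074

Propagate the distribution vector 3 purchases from Brand E.
After 0 purchases: (0.0000, 0.0000, 1.0000, 0.0000)
After 1 purchase: (0.2400, 0.2000, 0.4000, 0.1600)
After 2 purchases: (0.2816, 0.2896, 0.2544, 0.1744)
After 3 purchases: (0.2976, 0.3074, 0.2164, 0.1786)
P(in Brand B after 3 purchases) = 0.3074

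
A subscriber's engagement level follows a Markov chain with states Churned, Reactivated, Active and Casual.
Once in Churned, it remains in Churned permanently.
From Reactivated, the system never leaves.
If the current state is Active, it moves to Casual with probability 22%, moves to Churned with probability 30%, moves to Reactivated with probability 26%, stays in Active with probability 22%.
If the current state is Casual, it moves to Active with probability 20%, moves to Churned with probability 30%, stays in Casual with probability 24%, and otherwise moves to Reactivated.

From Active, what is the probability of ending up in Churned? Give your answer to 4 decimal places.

0.5357

Let h(s) be the probability of absorption at Churned starting from transient state s. Then h(Churned) = 1 and h(Reactivated) = 0. By first-step analysis:
h(Active) = 0.3·1 + 0.26·0 + 0.22·h(Active) + 0.22·h(Casual)
h(Casual) = 0.3·1 + 0.26·0 + 0.2·h(Active) + 0.24·h(Casual)
Solving: h(Active) = 0.5357, h(Casual) = 0.5357.
Starting from Active, the probability is 0.5357.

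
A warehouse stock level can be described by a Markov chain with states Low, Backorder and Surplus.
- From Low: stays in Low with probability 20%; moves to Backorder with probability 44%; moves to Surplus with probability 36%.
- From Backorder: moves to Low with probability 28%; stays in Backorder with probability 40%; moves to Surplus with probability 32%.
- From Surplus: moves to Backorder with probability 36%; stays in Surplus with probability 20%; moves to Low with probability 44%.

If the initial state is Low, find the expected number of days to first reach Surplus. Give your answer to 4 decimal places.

2.9148

Let t(s) be the expected number of days to first reach Surplus from state s, with t(Surplus) = 0. Conditioning on the first day:
t(Low) = 1 + 0.2·t(Low) + 0.44·t(Backorder)
t(Backorder) = 1 + 0.28·t(Low) + 0.4·t(Backorder)
Solving: t(Low) = 2.9148, t(Backorder) = 3.0269.
Expected days from Low to Surplus: 2.9148.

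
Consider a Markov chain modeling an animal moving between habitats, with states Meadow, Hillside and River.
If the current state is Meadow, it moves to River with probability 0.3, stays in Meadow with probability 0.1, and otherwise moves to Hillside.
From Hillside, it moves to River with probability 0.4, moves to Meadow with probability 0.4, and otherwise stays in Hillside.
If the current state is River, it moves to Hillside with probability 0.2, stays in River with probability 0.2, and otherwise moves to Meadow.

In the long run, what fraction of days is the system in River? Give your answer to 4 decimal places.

Let the stationary distribution be π with π = πP and π_1 + π_2 + π_3 = 1.
π_1 = 0.1·π_1 + 0.4·π_2 + 0.6·π_3
π_2 = 0.6·π_1 + 0.2·π_2 + 0.2·π_3
Solving with the normalization constraint gives π = (0.3544, 0.3418, 0.3038).
So the stationary probability of River is 0.3038.

0.3038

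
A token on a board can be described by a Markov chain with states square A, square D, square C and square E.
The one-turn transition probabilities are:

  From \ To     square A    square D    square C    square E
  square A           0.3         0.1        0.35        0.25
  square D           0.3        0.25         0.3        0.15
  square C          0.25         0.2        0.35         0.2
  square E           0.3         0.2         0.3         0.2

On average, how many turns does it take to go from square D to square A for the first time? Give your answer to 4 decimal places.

Let t(s) be the expected number of turns to first reach square A from state s, with t(square A) = 0. Conditioning on the first turn:
t(square D) = 1 + 0.25·t(square D) + 0.3·t(square C) + 0.15·t(square E)
t(square C) = 1 + 0.2·t(square D) + 0.35·t(square C) + 0.2·t(square E)
t(square E) = 1 + 0.2·t(square D) + 0.3·t(square C) + 0.2·t(square E)
Solving: t(square D) = 3.5185, t(square C) = 3.7037, t(square E) = 3.5185.
Expected turns from square D to square A: 3.5185.

3.5185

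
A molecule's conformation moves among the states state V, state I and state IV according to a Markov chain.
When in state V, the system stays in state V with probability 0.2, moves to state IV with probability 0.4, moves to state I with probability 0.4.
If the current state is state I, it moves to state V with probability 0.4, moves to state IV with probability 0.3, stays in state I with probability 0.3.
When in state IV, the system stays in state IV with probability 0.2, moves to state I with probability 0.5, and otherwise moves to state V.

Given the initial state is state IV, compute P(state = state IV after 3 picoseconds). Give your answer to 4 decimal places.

Propagate the distribution vector 3 picoseconds from state IV.
After 0 picoseconds: (0.0000, 0.0000, 1.0000)
After 1 picosecond: (0.3000, 0.5000, 0.2000)
After 2 picoseconds: (0.3200, 0.3700, 0.3100)
After 3 picoseconds: (0.3050, 0.3940, 0.3010)
P(in state IV after 3 picoseconds) = 0.3010

0.3010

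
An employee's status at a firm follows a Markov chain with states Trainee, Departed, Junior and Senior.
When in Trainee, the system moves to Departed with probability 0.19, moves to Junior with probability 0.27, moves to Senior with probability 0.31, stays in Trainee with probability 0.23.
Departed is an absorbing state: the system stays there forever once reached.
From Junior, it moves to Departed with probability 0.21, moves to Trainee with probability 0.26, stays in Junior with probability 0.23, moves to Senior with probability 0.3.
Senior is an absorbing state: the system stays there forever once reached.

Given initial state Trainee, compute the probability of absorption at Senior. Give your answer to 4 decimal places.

0.6116

Let h(s) be the probability of absorption at Senior starting from transient state s. Then h(Senior) = 1 and h(Departed) = 0. By first-step analysis:
h(Trainee) = 0.23·h(Trainee) + 0.19·0 + 0.27·h(Junior) + 0.31·1
h(Junior) = 0.26·h(Trainee) + 0.21·0 + 0.23·h(Junior) + 0.3·1
Solving: h(Trainee) = 0.6116, h(Junior) = 0.5961.
Starting from Trainee, the probability is 0.6116.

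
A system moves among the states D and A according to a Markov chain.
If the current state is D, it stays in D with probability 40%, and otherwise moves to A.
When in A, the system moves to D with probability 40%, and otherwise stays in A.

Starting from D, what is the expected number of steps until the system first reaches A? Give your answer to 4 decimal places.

Let t(s) be the expected number of steps to first reach A from state s, with t(A) = 0. Conditioning on the first step:
t(D) = 1 + 0.4·t(D)
Solving: t(D) = 1.6667.
Expected steps from D to A: 1.6667.

1.6667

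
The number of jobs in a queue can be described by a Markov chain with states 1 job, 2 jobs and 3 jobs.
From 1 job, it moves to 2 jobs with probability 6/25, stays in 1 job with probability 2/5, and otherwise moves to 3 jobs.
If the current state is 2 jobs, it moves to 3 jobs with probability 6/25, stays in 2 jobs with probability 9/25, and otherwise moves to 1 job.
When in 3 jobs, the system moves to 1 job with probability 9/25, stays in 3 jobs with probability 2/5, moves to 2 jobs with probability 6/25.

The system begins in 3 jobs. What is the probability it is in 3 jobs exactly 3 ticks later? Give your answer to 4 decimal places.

0.3416

Propagate the distribution vector 3 ticks from 3 jobs.
After 0 ticks: (0.0000, 0.0000, 1.0000)
After 1 tick: (0.3600, 0.2400, 0.4000)
After 2 ticks: (0.3840, 0.2688, 0.3472)
After 3 ticks: (0.3861, 0.2723, 0.3416)
P(in 3 jobs after 3 ticks) = 0.3416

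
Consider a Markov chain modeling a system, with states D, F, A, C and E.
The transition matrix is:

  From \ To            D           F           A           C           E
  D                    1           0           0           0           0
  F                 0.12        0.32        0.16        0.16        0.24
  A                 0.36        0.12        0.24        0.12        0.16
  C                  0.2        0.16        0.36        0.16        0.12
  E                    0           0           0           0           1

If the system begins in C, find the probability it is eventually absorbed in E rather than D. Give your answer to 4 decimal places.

0.3968

Let h(s) be the probability of absorption at E starting from transient state s. Then h(E) = 1 and h(D) = 0. By first-step analysis:
h(F) = 0.12·0 + 0.32·h(F) + 0.16·h(A) + 0.16·h(C) + 0.24·1
h(A) = 0.36·0 + 0.12·h(F) + 0.24·h(A) + 0.12·h(C) + 0.16·1
h(C) = 0.2·0 + 0.16·h(F) + 0.36·h(A) + 0.16·h(C) + 0.12·1
Solving: h(F) = 0.5303, h(A) = 0.3569, h(C) = 0.3968.
Starting from C, the probability is 0.3968.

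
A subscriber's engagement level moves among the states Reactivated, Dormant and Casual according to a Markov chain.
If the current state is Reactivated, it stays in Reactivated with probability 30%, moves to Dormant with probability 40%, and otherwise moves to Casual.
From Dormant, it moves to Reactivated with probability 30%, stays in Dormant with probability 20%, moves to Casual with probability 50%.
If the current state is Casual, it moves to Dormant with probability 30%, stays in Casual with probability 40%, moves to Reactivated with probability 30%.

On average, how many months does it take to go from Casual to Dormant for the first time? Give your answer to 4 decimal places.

Let t(s) be the expected number of months to first reach Dormant from state s, with t(Dormant) = 0. Conditioning on the first month:
t(Reactivated) = 1 + 0.3·t(Reactivated) + 0.3·t(Casual)
t(Casual) = 1 + 0.3·t(Reactivated) + 0.4·t(Casual)
Solving: t(Reactivated) = 2.7273, t(Casual) = 3.0303.
Expected months from Casual to Dormant: 3.0303.

3.0303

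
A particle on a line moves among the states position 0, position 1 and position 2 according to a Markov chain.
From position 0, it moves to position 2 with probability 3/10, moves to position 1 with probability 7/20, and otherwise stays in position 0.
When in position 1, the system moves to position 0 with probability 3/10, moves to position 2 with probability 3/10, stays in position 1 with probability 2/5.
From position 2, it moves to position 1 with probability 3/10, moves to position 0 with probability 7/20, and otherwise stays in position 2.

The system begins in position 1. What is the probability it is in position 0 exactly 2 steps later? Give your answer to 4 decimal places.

Sum over the intermediate state after 1 step:
P = P(position 1→position 0)·P(position 0→position 0) + P(position 1→position 1)·P(position 1→position 0) + P(position 1→position 2)·P(position 2→position 0)
  = 0.3×0.35 + 0.4×0.3 + 0.3×0.35
  = 0.1050 + 0.1200 + 0.1050 = 0.3300

0.3300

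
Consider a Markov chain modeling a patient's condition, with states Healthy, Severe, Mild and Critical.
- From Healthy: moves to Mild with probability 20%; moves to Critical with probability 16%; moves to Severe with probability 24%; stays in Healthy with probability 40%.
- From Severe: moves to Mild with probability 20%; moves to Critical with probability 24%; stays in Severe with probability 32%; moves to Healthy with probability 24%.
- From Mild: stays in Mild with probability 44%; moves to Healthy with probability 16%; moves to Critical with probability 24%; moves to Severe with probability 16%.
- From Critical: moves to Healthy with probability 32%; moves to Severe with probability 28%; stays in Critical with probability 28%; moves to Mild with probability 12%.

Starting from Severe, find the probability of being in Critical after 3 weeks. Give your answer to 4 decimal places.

Propagate the distribution vector 3 weeks from Severe.
After 0 weeks: (0.0000, 1.0000, 0.0000, 0.0000)
After 1 week: (0.2400, 0.3200, 0.2000, 0.2400)
After 2 weeks: (0.2816, 0.2592, 0.2288, 0.2304)
After 3 weeks: (0.2852, 0.2516, 0.2365, 0.2267)
P(in Critical after 3 weeks) = 0.2267

0.2267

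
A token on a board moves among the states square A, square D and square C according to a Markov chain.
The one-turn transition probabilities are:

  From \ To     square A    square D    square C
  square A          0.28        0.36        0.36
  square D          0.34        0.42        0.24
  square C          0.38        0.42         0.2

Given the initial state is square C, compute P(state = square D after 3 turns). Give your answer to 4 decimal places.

0.4005

Propagate the distribution vector 3 turns from square C.
After 0 turns: (0.0000, 0.0000, 1.0000)
After 1 turn: (0.3800, 0.4200, 0.2000)
After 2 turns: (0.3252, 0.3972, 0.2776)
After 3 turns: (0.3316, 0.4005, 0.2679)
P(in square D after 3 turns) = 0.4005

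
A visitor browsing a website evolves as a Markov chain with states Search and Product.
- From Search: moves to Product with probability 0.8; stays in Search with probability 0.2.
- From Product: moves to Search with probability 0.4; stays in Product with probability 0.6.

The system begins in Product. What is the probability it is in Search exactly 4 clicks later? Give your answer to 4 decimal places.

Propagate the distribution vector 4 clicks from Product.
After 0 clicks: (0.0000, 1.0000)
After 1 click: (0.4000, 0.6000)
After 2 clicks: (0.3200, 0.6800)
After 3 clicks: (0.3360, 0.6640)
After 4 clicks: (0.3328, 0.6672)
P(in Search after 4 clicks) = 0.3328

0.3328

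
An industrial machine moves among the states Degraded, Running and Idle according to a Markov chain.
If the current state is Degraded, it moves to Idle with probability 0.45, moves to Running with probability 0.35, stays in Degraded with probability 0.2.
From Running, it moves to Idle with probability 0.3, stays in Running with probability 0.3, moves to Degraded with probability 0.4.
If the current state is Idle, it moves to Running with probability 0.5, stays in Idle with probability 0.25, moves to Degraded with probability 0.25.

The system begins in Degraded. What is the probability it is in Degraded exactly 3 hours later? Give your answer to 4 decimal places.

Propagate the distribution vector 3 hours from Degraded.
After 0 hours: (1.0000, 0.0000, 0.0000)
After 1 hour: (0.2000, 0.3500, 0.4500)
After 2 hours: (0.2925, 0.4000, 0.3075)
After 3 hours: (0.2954, 0.3761, 0.3285)
P(in Degraded after 3 hours) = 0.2954

0.2954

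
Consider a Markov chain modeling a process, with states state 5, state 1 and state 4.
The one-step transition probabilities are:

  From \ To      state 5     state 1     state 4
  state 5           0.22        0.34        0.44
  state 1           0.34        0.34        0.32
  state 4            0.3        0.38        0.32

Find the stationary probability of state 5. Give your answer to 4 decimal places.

0.2909

Let the stationary distribution be π with π = πP and π_1 + π_2 + π_3 = 1.
π_1 = 0.22·π_1 + 0.34·π_2 + 0.3·π_3
π_2 = 0.34·π_1 + 0.34·π_2 + 0.38·π_3
Solving with the normalization constraint gives π = (0.2909, 0.3542, 0.3549).
So the stationary probability of state 5 is 0.2909.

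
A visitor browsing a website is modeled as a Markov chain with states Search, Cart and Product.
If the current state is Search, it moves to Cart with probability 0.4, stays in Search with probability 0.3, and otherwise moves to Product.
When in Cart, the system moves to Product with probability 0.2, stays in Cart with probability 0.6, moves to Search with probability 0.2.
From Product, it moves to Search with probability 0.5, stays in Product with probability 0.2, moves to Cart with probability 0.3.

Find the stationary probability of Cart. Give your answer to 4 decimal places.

0.4713

Let the stationary distribution be π with π = πP and π_1 + π_2 + π_3 = 1.
π_1 = 0.3·π_1 + 0.2·π_2 + 0.5·π_3
π_2 = 0.4·π_1 + 0.6·π_2 + 0.3·π_3
Solving with the normalization constraint gives π = (0.2989, 0.4713, 0.2299).
So the stationary probability of Cart is 0.4713.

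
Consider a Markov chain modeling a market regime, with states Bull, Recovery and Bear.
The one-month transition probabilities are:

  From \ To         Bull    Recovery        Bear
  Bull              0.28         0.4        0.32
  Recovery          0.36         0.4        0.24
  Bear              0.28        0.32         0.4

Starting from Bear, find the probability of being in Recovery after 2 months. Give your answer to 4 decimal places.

0.3680

Sum over the intermediate state after 1 month:
P = P(Bear→Bull)·P(Bull→Recovery) + P(Bear→Recovery)·P(Recovery→Recovery) + P(Bear→Bear)·P(Bear→Recovery)
  = 0.28×0.4 + 0.32×0.4 + 0.4×0.32
  = 0.1120 + 0.1280 + 0.1280 = 0.3680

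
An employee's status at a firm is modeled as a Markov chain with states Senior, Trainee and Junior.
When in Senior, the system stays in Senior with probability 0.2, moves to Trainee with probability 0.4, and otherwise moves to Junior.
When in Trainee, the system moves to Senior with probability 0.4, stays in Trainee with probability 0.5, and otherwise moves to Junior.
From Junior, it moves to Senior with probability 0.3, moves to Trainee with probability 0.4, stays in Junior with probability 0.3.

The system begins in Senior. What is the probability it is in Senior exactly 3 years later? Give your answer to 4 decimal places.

Propagate the distribution vector 3 years from Senior.
After 0 years: (1.0000, 0.0000, 0.0000)
After 1 year: (0.2000, 0.4000, 0.4000)
After 2 years: (0.3200, 0.4400, 0.2400)
After 3 years: (0.3120, 0.4440, 0.2440)
P(in Senior after 3 years) = 0.3120

0.3120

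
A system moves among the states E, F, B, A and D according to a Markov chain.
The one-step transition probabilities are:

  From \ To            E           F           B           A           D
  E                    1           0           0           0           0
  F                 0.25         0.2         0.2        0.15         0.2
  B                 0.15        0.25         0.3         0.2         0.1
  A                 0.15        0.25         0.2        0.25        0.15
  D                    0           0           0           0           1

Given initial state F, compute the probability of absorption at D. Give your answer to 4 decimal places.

Let h(s) be the probability of absorption at D starting from transient state s. Then h(D) = 1 and h(E) = 0. By first-step analysis:
h(F) = 0.25·0 + 0.2·h(F) + 0.2·h(B) + 0.15·h(A) + 0.2·1
h(B) = 0.15·0 + 0.25·h(F) + 0.3·h(B) + 0.2·h(A) + 0.1·1
h(A) = 0.15·0 + 0.25·h(F) + 0.2·h(B) + 0.25·h(A) + 0.15·1
Solving: h(F) = 0.4458, h(B) = 0.4348, h(A) = 0.4645.
Starting from F, the probability is 0.4458.

0.4458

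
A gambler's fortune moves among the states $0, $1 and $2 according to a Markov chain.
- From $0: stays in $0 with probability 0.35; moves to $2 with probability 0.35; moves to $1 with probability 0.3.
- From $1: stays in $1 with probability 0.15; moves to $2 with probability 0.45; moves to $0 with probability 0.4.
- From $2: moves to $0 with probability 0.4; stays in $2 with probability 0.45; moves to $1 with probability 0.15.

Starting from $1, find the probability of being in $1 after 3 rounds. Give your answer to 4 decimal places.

Propagate the distribution vector 3 rounds from $1.
After 0 rounds: (0.0000, 1.0000, 0.0000)
After 1 round: (0.4000, 0.1500, 0.4500)
After 2 rounds: (0.3800, 0.2100, 0.4100)
After 3 rounds: (0.3810, 0.2070, 0.4120)
P(in $1 after 3 rounds) = 0.2070

0.2070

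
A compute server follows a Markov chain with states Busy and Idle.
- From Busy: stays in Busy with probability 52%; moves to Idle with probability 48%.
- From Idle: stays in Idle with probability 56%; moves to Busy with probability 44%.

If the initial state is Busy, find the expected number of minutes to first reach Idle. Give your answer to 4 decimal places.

Let t(s) be the expected number of minutes to first reach Idle from state s, with t(Idle) = 0. Conditioning on the first minute:
t(Busy) = 1 + 0.52·t(Busy)
Solving: t(Busy) = 2.0833.
Expected minutes from Busy to Idle: 2.0833.

2.0833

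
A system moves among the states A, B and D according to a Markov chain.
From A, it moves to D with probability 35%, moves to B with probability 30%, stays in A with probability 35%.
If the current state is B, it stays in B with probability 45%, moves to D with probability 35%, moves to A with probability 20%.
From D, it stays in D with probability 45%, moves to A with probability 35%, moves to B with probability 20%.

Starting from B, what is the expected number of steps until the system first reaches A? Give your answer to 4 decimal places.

Let t(s) be the expected number of steps to first reach A from state s, with t(A) = 0. Conditioning on the first step:
t(B) = 1 + 0.45·t(B) + 0.35·t(D)
t(D) = 1 + 0.2·t(B) + 0.45·t(D)
Solving: t(B) = 3.8710, t(D) = 3.2258.
Expected steps from B to A: 3.8710.

3.8710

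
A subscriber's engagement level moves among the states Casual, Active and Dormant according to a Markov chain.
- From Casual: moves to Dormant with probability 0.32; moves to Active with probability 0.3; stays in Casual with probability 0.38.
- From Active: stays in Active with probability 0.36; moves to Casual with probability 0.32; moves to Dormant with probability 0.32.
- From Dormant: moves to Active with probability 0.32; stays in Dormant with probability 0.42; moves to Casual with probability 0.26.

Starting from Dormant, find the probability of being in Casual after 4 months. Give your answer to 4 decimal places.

Propagate the distribution vector 4 months from Dormant.
After 0 months: (0.0000, 0.0000, 1.0000)
After 1 month: (0.2600, 0.3200, 0.4200)
After 2 months: (0.3104, 0.3276, 0.3620)
After 3 months: (0.3169, 0.3269, 0.3562)
After 4 months: (0.3176, 0.3267, 0.3556)
P(in Casual after 4 months) = 0.3176

0.3176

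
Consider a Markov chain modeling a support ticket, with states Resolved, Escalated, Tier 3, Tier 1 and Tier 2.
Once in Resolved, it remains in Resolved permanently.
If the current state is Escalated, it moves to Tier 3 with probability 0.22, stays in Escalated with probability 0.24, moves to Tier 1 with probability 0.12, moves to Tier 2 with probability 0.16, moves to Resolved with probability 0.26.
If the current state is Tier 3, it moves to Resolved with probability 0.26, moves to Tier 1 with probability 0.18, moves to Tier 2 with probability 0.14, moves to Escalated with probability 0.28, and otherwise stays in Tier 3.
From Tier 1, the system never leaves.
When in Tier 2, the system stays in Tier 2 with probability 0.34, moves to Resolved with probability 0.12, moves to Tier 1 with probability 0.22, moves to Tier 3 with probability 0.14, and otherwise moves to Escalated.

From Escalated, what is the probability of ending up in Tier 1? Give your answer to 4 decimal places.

Let h(s) be the probability of absorption at Tier 1 starting from transient state s. Then h(Tier 1) = 1 and h(Resolved) = 0. By first-step analysis:
h(Escalated) = 0.26·0 + 0.24·h(Escalated) + 0.22·h(Tier 3) + 0.12·1 + 0.16·h(Tier 2)
h(Tier 3) = 0.26·0 + 0.28·h(Escalated) + 0.14·h(Tier 3) + 0.18·1 + 0.14·h(Tier 2)
h(Tier 2) = 0.12·0 + 0.18·h(Escalated) + 0.14·h(Tier 3) + 0.22·1 + 0.34·h(Tier 2)
Solving: h(Escalated) = 0.3920, h(Tier 3) = 0.4232, h(Tier 2) = 0.5300.
Starting from Escalated, the probability is 0.3920.

0.3920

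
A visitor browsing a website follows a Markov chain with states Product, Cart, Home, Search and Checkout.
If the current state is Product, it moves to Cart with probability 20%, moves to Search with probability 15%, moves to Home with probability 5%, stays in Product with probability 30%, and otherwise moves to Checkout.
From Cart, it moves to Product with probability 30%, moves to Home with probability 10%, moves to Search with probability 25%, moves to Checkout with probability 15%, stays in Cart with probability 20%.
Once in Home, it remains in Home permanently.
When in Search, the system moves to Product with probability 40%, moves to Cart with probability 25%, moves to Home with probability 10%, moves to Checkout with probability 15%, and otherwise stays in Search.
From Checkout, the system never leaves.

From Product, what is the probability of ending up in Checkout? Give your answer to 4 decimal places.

0.7810

Let h(s) be the probability of absorption at Checkout starting from transient state s. Then h(Checkout) = 1 and h(Home) = 0. By first-step analysis:
h(Product) = 0.3·h(Product) + 0.2·h(Cart) + 0.05·0 + 0.15·h(Search) + 0.3·1
h(Cart) = 0.3·h(Product) + 0.2·h(Cart) + 0.1·0 + 0.25·h(Search) + 0.15·1
h(Search) = 0.4·h(Product) + 0.25·h(Cart) + 0.1·0 + 0.1·h(Search) + 0.15·1
Solving: h(Product) = 0.7810, h(Cart) = 0.7018, h(Search) = 0.7087.
Starting from Product, the probability is 0.7810.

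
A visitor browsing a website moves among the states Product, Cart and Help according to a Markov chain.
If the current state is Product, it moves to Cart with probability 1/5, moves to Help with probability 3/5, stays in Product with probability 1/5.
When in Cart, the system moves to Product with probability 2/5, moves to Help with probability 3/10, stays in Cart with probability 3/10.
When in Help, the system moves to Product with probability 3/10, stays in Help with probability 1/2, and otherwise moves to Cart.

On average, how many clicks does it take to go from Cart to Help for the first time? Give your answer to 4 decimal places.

Let t(s) be the expected number of clicks to first reach Help from state s, with t(Help) = 0. Conditioning on the first click:
t(Product) = 1 + 0.2·t(Product) + 0.2·t(Cart)
t(Cart) = 1 + 0.4·t(Product) + 0.3·t(Cart)
Solving: t(Product) = 1.8750, t(Cart) = 2.5000.
Expected clicks from Cart to Help: 2.5000.

2.5000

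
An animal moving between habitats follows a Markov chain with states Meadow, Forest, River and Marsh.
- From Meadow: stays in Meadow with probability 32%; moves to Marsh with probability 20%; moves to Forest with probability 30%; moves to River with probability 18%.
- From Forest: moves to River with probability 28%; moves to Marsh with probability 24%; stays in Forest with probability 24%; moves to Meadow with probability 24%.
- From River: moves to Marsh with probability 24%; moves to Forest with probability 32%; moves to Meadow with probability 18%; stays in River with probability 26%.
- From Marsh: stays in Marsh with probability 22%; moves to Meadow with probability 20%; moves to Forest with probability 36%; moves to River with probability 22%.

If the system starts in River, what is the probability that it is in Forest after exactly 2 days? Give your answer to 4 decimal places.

0.3004

Propagate the distribution vector 2 days from River.
After 0 days: (0.0000, 0.0000, 1.0000, 0.0000)
After 1 day: (0.1800, 0.3200, 0.2600, 0.2400)
After 2 days: (0.2292, 0.3004, 0.2424, 0.2280)
P(in Forest after 2 days) = 0.3004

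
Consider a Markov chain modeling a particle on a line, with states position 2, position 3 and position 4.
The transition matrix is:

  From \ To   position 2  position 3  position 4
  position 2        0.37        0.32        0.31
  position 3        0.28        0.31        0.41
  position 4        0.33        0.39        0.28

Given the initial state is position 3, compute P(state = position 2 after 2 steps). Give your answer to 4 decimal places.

0.3257

Sum over the intermediate state after 1 step:
P = P(position 3→position 2)·P(position 2→position 2) + P(position 3→position 3)·P(position 3→position 2) + P(position 3→position 4)·P(position 4→position 2)
  = 0.28×0.37 + 0.31×0.28 + 0.41×0.33
  = 0.1036 + 0.0868 + 0.1353 = 0.3257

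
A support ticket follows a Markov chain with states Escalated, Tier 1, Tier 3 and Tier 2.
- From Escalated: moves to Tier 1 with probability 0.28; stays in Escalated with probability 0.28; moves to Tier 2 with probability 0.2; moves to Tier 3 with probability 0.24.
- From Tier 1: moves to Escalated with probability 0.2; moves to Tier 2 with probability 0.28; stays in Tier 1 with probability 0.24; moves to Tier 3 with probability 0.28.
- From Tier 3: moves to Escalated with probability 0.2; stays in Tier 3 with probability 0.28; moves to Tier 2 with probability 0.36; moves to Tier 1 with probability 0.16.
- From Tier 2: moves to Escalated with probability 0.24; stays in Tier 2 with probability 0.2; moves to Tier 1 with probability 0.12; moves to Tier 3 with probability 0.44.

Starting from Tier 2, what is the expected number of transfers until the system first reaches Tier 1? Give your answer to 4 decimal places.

5.8381

Let t(s) be the expected number of transfers to first reach Tier 1 from state s, with t(Tier 1) = 0. Conditioning on the first transfer:
t(Escalated) = 1 + 0.28·t(Escalated) + 0.24·t(Tier 3) + 0.2·t(Tier 2)
t(Tier 3) = 1 + 0.2·t(Escalated) + 0.28·t(Tier 3) + 0.36·t(Tier 2)
t(Tier 2) = 1 + 0.24·t(Escalated) + 0.44·t(Tier 3) + 0.2·t(Tier 2)
Solving: t(Escalated) = 4.9003, t(Tier 3) = 5.6691, t(Tier 2) = 5.8381.
Expected transfers from Tier 2 to Tier 1: 5.8381.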